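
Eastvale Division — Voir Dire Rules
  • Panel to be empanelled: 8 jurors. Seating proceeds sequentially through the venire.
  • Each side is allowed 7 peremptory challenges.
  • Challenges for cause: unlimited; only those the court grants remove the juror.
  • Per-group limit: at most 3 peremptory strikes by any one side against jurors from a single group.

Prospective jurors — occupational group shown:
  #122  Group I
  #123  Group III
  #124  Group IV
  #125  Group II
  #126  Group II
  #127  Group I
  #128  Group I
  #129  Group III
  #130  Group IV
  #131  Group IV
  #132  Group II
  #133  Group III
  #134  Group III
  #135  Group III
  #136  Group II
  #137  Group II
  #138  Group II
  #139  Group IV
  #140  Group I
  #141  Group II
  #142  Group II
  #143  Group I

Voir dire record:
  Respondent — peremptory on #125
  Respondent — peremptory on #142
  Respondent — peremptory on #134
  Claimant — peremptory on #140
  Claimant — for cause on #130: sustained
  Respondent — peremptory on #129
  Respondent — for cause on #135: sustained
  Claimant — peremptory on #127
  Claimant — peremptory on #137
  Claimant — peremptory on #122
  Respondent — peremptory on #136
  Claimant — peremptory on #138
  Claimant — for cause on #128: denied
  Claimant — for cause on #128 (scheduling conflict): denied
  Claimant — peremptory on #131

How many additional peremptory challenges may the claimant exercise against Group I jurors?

0

Claimant peremptories so far: #140, #127, #137, #122, #138, #131 — 6 of 7 used, 1 left overall.
Against Group I: #140, #127, #122 — 3 used; per-group cap 3 leaves 0.
Binding limit: min(1, 0) = 0.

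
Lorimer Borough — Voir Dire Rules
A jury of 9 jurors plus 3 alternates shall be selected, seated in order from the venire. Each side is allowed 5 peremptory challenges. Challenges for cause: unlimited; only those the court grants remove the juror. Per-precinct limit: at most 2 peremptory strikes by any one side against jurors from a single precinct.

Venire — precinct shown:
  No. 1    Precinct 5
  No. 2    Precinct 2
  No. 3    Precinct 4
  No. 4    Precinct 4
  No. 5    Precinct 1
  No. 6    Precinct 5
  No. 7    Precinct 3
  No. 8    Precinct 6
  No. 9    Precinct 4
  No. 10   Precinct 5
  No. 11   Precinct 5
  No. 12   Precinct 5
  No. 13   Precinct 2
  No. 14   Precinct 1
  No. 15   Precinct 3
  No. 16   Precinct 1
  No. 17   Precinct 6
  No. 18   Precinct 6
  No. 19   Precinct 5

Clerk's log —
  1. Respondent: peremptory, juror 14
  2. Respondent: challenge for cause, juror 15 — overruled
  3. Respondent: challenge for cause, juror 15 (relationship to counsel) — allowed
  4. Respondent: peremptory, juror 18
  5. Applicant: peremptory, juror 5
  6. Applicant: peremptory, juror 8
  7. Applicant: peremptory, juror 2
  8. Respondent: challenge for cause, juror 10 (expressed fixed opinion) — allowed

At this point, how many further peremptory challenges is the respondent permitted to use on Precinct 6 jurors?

Respondent peremptories so far: #14, #18 — 2 of 5 used, 3 left overall.
Against Precinct 6: #18 — 1 used; per-precinct cap 2 leaves 1.
Binding limit: min(3, 1) = 1.

1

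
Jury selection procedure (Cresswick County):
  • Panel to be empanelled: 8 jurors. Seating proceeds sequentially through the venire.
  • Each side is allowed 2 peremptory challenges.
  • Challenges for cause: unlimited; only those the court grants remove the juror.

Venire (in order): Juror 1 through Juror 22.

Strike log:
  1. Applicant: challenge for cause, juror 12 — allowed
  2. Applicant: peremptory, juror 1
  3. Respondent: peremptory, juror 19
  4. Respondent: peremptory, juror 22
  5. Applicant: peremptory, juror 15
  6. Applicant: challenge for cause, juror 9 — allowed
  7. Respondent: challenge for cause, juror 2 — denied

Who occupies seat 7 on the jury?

8

Removed: #1, #9, #12, #15, #19, #22. (#2 stays — for-cause denied.)
Filling seats in venire order through position 7: #2, #3, #4, #5, #6, #7, #8.
So seat 7 is #8.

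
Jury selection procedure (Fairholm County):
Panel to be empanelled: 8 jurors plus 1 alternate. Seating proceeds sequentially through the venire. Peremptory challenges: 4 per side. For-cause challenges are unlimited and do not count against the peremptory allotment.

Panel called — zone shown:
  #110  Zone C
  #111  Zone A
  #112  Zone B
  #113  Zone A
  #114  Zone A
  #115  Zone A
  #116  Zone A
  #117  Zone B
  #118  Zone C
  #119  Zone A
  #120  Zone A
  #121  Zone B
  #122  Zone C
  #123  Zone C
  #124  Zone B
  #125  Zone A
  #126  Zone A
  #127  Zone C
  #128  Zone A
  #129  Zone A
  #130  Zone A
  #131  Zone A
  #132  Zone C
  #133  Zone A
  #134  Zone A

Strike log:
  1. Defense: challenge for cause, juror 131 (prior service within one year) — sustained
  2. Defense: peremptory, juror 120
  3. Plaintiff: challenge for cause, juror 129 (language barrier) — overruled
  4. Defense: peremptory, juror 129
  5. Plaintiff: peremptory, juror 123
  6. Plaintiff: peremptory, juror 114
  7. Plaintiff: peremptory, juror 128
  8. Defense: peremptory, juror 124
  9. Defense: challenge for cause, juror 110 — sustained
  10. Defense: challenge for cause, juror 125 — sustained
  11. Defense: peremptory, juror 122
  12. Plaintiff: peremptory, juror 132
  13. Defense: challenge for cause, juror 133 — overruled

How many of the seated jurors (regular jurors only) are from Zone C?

Removed: #110, #114, #120, #122, #123, #124, #125, #128, #129, #131, #132.
Seated jurors 1–8: #111, #112, #113, #115, #116, #117, #118, #119 (alternates #121 not counted).
Of those, in Zone C: #118 → 1.

1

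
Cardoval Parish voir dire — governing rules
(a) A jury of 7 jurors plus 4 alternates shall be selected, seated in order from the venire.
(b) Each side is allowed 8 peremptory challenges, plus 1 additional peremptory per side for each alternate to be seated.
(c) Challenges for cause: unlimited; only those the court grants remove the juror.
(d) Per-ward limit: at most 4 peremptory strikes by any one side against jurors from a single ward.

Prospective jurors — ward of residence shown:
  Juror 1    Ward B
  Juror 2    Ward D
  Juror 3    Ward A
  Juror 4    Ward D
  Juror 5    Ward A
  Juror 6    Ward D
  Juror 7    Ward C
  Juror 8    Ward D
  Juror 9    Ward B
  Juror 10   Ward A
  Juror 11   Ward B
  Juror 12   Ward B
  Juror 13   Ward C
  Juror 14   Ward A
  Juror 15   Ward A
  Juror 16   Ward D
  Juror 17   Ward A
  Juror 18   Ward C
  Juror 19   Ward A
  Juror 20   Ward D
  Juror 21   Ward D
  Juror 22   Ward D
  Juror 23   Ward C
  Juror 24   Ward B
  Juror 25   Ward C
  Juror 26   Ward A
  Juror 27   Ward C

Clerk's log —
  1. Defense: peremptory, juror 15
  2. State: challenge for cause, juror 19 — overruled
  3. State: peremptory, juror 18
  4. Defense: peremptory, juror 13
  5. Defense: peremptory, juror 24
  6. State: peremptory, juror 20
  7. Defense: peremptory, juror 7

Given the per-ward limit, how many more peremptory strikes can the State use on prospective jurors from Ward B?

4

State peremptories so far: #18, #20 — 2 of 12 used, 10 left overall.
Against Ward B: none yet — per-ward cap 4 leaves 4.
Binding limit: min(10, 4) = 4.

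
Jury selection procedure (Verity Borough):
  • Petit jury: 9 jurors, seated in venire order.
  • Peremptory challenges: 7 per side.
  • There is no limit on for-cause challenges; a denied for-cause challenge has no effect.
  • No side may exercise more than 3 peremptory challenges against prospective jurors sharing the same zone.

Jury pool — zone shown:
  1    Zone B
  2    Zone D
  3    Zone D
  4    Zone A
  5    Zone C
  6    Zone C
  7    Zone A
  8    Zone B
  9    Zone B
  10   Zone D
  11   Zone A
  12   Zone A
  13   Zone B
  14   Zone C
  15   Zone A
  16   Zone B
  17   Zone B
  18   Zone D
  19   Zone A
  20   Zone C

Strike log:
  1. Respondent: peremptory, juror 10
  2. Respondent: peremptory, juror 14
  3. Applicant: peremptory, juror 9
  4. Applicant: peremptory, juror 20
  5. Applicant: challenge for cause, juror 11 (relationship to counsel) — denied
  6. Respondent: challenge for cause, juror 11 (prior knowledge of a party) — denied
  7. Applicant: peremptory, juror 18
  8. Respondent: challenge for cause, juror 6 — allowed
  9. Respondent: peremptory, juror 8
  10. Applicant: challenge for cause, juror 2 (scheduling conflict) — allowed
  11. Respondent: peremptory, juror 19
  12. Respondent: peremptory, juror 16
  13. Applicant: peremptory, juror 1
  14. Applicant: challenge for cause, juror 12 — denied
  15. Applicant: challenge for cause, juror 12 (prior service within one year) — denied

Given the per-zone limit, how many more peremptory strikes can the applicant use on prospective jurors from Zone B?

Applicant peremptories so far: #9, #20, #18, #1 — 4 of 7 used, 3 left overall.
Against Zone B: #9, #1 — 2 used; per-zone cap 3 leaves 1.
Binding limit: min(3, 1) = 1.

1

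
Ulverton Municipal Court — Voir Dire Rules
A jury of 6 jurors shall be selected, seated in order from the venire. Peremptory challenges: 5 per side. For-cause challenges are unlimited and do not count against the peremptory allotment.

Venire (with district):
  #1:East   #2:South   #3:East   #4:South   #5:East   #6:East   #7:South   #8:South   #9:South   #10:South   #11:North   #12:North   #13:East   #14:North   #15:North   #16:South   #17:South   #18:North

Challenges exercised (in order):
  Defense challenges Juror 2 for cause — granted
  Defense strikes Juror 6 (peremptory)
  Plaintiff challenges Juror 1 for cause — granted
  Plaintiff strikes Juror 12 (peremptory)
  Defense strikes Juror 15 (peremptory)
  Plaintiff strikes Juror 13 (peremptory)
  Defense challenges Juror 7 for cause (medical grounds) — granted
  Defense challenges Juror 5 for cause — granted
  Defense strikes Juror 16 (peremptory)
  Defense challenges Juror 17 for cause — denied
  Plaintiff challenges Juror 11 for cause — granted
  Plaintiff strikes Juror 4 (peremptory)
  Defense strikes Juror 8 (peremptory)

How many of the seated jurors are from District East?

Removed: #1, #2, #4, #5, #6, #7, #8, #11, #12, #13, #15, #16.
Seated jurors 1–6: #3, #9, #10, #14, #17, #18.
Of those, in District East: #3 → 1.

1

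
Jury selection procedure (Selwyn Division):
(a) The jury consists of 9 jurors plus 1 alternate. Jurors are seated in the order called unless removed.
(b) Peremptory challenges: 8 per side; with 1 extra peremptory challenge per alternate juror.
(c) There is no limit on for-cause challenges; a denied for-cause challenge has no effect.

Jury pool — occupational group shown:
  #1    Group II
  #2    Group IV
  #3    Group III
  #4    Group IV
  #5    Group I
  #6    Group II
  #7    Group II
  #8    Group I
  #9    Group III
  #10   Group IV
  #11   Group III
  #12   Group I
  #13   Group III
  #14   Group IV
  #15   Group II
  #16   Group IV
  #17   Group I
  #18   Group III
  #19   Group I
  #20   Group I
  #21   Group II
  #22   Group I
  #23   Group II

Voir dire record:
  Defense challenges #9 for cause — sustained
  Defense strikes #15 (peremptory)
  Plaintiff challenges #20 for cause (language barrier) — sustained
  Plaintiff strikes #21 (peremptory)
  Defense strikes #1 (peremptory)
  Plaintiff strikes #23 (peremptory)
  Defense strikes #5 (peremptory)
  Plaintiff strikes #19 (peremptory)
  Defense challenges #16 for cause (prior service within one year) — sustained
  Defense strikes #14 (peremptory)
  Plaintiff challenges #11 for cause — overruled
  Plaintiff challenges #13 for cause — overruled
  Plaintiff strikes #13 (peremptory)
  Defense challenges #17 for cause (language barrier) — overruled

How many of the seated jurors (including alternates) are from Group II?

2

Removed: #1, #5, #9, #13, #14, #15, #16, #19, #20, #21, #23.
Seated (10 incl. alternates): #2, #3, #4, #6, #7, #8, #10, #11, #12, #17.
Of those, in Group II: #6, #7 → 2.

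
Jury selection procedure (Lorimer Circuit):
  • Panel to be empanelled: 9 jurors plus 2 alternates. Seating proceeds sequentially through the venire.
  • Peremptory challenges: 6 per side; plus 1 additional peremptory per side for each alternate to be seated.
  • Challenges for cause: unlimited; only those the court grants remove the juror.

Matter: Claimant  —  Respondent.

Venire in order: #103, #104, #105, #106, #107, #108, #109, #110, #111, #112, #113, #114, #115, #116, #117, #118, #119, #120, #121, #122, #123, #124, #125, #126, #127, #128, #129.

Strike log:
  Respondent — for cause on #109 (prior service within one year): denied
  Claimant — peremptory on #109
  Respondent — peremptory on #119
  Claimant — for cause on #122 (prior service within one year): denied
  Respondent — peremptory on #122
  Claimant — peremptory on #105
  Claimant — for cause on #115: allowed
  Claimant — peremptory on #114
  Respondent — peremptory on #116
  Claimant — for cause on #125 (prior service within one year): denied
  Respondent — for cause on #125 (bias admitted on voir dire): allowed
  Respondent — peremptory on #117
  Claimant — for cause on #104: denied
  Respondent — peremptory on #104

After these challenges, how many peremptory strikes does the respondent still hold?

Respondent allotment: 6 base + 1 × 2 alternates = 8.
Respondent peremptories used: #119, #122, #116, #117, #104 — 5 (for-cause on #109, #125 don't count).
Remaining: 8 − 5 = 3.

3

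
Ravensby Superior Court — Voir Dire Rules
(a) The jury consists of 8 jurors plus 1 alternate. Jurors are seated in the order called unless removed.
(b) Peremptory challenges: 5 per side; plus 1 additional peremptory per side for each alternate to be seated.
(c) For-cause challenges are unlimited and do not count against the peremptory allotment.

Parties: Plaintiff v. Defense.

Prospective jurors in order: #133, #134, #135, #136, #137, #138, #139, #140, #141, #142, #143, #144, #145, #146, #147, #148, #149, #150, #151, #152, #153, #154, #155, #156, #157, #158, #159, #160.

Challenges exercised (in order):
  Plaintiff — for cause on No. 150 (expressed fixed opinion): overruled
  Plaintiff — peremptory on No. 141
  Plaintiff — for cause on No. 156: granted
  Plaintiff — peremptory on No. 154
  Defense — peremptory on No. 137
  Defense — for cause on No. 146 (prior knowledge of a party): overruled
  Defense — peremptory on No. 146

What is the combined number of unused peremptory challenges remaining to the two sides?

8

Plaintiff allotment: 5 base + 1 × 1 alternate = 6. Defense allotment: 5 base + 1 × 1 alternate = 6.
Plaintiff peremptories used: #141, #154 — 2 (for-cause on #150, #156 don't count).
Defense peremptories used: #137, #146 — 2 (the for-cause on #146 doesn't count).
Remaining: (6 − 2) + (6 − 2) = 8.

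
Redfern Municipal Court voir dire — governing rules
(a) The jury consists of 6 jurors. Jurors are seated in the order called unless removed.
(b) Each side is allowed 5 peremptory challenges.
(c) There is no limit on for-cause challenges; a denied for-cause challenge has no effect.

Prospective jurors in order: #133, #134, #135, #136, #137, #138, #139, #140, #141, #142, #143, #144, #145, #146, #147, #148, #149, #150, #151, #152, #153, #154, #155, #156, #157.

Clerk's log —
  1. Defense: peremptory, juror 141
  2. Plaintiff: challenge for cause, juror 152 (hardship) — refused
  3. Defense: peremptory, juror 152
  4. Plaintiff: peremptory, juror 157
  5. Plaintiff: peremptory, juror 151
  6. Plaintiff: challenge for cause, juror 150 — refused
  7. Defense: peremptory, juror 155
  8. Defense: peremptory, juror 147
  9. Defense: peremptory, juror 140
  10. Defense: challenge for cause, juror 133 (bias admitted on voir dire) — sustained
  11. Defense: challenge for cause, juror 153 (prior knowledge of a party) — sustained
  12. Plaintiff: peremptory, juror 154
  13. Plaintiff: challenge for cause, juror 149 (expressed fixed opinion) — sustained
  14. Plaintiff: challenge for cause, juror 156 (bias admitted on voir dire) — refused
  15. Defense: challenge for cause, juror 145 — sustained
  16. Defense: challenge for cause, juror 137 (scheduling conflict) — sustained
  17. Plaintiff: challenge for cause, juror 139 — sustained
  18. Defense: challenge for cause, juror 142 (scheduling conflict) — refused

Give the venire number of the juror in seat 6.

Removed: #133, #137, #139, #140, #141, #145, #147, #149, #151, #152, #153, #154, #155, #157. (#142, #150, #156 stay — for-cause denied.)
Filling seats in venire order through position 6: #134, #135, #136, #138, #142, #143.
So seat 6 is #143.

143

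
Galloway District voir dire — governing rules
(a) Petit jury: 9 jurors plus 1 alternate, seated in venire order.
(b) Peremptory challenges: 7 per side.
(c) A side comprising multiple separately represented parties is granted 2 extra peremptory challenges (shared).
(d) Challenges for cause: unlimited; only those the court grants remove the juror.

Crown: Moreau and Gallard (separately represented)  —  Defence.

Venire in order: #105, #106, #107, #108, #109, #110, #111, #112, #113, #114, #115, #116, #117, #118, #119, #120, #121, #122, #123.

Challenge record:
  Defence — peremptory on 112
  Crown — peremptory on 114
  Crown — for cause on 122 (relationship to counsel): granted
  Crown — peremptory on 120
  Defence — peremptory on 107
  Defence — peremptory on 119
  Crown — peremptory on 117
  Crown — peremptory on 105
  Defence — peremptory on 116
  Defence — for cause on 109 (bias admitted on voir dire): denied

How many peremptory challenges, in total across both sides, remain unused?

8

Crown allotment: 7 base + 2 multi-party = 9. Defence allotment: 7.
Crown peremptories used: #114, #120, #117, #105 — 4 (the for-cause on #122 doesn't count).
Defence peremptories used: #112, #107, #119, #116 — 4 (the for-cause on #109 doesn't count).
Remaining: (9 − 4) + (7 − 4) = 8.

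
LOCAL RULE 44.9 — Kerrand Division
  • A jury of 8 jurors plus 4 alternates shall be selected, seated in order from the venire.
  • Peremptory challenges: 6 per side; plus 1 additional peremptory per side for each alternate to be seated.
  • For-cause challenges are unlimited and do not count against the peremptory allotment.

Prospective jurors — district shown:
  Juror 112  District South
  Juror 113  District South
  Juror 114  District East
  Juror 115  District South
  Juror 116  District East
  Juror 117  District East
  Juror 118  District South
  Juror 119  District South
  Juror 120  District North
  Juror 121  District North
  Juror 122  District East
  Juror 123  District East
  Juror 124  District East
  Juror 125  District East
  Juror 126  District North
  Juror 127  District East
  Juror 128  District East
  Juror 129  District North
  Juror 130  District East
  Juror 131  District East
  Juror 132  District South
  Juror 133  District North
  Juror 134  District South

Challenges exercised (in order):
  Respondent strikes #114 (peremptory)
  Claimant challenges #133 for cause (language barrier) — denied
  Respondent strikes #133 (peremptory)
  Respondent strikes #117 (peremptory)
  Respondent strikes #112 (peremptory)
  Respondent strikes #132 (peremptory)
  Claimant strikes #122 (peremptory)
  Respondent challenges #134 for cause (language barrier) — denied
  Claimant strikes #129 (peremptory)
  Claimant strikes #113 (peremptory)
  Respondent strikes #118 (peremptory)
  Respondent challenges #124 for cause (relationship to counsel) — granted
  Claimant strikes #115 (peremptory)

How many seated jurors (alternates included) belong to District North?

3

Removed: #112, #113, #114, #115, #117, #118, #122, #124, #129, #132, #133.
Seated (12 incl. alternates): #116, #119, #120, #121, #123, #125, #126, #127, #128, #130, #131, #134.
Of those, in District North: #120, #121, #126 → 3.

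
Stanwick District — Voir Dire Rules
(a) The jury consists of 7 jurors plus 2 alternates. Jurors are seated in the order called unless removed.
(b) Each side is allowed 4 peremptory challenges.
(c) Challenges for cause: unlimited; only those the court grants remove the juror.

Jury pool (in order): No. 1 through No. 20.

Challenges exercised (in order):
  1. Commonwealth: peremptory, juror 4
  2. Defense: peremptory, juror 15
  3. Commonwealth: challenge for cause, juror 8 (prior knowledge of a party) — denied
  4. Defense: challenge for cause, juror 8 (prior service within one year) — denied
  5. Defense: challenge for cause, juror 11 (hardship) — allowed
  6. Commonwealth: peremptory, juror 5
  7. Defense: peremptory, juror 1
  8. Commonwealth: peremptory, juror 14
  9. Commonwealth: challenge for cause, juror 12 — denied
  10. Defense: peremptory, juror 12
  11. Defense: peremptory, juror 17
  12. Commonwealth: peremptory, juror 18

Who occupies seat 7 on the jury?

Removed: #1, #4, #5, #11, #12, #14, #15, #17, #18. (#8 stays — for-cause denied.)
Filling seats in venire order through position 7: #2, #3, #6, #7, #8, #9, #10.
So seat 7 is #10.

10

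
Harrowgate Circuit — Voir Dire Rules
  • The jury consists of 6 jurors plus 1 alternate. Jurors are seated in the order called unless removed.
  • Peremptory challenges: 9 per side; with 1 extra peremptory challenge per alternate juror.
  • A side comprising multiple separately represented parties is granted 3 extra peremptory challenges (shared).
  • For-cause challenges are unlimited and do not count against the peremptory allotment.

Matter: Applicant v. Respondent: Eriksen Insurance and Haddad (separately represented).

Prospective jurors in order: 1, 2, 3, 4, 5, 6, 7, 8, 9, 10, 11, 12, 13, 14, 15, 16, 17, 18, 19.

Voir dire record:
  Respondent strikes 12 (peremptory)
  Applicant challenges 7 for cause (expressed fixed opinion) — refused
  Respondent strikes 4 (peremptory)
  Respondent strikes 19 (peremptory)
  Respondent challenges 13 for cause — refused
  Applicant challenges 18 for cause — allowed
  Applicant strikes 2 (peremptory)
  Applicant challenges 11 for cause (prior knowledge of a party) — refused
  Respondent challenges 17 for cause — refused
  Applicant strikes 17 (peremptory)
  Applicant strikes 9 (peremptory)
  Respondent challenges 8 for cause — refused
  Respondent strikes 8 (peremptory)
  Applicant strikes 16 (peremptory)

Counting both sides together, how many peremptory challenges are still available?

15

Applicant allotment: 9 base + 1 × 1 alternate = 10. Respondent allotment: 9 base + 1 × 1 alternate + 3 multi-party = 13.
Applicant peremptories used: #2, #17, #9, #16 — 4 (for-cause on #7, #18, #11 don't count).
Respondent peremptories used: #12, #4, #19, #8 — 4 (for-cause on #13, #17, #8 don't count).
Remaining: (10 − 4) + (13 − 4) = 15.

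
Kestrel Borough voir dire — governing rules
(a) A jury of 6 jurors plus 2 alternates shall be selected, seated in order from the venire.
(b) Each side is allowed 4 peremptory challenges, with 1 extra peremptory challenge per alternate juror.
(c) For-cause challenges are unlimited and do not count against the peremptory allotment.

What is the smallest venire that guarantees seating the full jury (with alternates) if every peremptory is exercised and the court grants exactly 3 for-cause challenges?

23

Seats to fill: 6 + 2 alternates = 8.
Peremptories: 4 + 1×2 = 6 per side × 2 sides = 12.
For-cause removals: 3.
Minimum venire: 8 + 12 + 3 = 23.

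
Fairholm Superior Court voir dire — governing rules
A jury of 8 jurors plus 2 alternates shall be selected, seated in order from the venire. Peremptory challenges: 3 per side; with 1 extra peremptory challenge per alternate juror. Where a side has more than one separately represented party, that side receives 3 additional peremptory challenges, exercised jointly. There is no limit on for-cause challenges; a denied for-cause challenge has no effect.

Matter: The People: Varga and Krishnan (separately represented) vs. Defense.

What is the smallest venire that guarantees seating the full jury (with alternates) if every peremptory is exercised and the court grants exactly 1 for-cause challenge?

Seats to fill: 8 + 2 alternates = 10.
Peremptories — The People: 3 + 1×2 + 3 = 8; Defense: 3 + 1×2 = 5; total 13.
For-cause removals: 1.
Minimum venire: 10 + 13 + 1 = 24.

24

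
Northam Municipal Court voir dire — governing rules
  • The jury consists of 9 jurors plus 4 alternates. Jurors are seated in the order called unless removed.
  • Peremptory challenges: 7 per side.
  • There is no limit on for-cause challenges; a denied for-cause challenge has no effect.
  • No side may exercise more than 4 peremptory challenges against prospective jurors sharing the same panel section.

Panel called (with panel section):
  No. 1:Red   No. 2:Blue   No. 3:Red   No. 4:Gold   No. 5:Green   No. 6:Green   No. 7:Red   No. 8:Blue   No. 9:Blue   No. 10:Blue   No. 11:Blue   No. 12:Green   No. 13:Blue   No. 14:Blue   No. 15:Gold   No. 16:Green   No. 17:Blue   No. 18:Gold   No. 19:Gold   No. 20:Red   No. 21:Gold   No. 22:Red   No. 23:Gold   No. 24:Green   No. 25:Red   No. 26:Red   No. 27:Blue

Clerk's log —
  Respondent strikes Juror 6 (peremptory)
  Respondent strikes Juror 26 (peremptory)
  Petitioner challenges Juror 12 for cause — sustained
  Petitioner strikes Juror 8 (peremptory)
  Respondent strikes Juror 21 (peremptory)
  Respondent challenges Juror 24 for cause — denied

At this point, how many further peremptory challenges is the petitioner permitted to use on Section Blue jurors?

3

Petitioner peremptories so far: #8 — 1 of 7 used, 6 left overall.
Against Section Blue: #8 — 1 used; per-section cap 4 leaves 3.
Binding limit: min(6, 3) = 3.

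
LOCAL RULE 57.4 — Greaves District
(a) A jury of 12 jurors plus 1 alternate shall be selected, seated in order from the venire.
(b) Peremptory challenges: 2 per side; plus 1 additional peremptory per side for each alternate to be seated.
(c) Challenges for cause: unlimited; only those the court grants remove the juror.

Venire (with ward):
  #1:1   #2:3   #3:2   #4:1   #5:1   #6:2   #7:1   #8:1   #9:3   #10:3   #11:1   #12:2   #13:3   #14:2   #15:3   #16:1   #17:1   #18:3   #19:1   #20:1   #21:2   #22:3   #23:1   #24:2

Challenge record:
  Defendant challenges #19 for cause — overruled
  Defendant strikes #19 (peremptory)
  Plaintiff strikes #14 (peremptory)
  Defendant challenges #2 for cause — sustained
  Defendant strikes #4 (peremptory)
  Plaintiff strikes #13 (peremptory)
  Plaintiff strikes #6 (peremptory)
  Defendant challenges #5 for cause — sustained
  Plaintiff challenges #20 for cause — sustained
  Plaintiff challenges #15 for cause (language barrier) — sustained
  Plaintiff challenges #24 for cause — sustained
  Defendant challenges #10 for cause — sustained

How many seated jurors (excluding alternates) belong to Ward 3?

3

Removed: #2, #4, #5, #6, #10, #13, #14, #15, #19, #20, #24.
Seated jurors 1–12: #1, #3, #7, #8, #9, #11, #12, #16, #17, #18, #21, #22 (alternates #23 not counted).
Of those, in Ward 3: #9, #18, #22 → 3.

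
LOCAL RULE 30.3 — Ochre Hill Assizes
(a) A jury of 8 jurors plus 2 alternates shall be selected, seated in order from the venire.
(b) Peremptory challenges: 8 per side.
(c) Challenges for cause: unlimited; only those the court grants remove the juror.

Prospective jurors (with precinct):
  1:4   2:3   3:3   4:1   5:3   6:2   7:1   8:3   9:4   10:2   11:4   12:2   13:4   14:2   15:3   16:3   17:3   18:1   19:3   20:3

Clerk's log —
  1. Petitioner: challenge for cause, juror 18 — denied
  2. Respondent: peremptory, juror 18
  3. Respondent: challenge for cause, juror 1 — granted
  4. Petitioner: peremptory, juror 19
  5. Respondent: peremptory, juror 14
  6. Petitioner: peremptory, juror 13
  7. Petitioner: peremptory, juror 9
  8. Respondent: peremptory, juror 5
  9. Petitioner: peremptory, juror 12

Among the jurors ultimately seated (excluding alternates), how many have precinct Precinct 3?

3

Removed: #1, #5, #9, #12, #13, #14, #18, #19.
Seated jurors 1–8: #2, #3, #4, #6, #7, #8, #10, #11 (alternates #15, #16 not counted).
Of those, in Precinct 3: #2, #3, #8 → 3.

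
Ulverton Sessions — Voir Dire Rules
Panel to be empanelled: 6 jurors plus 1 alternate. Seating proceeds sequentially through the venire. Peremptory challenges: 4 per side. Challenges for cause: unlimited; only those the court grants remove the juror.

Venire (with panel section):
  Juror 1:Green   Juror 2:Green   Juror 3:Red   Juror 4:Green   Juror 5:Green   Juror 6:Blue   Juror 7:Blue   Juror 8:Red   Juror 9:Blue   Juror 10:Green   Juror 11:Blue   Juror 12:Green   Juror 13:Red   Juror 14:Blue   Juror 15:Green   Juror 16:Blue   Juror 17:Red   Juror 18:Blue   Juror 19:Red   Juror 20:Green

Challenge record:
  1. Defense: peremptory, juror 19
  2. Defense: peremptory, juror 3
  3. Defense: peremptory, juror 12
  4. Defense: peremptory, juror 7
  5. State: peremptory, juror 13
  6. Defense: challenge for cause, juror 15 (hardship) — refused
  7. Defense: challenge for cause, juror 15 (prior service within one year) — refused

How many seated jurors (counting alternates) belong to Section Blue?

2

Removed: #3, #7, #12, #13, #19.
Seated (7 incl. alternates): #1, #2, #4, #5, #6, #8, #9.
Of those, in Section Blue: #6, #9 → 2.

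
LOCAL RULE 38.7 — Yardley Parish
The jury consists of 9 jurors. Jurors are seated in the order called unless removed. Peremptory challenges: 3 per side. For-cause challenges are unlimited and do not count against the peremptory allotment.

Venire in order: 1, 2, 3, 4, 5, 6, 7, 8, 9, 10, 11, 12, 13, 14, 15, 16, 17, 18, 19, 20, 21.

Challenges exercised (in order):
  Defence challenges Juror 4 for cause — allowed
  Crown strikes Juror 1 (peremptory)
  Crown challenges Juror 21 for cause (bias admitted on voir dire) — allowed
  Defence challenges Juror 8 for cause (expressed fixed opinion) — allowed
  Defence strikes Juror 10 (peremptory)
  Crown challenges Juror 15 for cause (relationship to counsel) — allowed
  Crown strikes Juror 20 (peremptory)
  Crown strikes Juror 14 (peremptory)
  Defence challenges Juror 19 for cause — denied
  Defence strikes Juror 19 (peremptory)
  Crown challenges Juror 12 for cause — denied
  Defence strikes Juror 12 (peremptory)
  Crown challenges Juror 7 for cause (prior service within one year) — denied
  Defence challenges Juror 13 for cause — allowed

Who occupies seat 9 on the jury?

Removed: #1, #4, #8, #10, #12, #13, #14, #15, #19, #20, #21. (#7 stays — for-cause denied.)
Seating in order: seats 1–9 → #2, #3, #5, #6, #7, #9, #11, #16, #17.
So seat 9 is #17.

17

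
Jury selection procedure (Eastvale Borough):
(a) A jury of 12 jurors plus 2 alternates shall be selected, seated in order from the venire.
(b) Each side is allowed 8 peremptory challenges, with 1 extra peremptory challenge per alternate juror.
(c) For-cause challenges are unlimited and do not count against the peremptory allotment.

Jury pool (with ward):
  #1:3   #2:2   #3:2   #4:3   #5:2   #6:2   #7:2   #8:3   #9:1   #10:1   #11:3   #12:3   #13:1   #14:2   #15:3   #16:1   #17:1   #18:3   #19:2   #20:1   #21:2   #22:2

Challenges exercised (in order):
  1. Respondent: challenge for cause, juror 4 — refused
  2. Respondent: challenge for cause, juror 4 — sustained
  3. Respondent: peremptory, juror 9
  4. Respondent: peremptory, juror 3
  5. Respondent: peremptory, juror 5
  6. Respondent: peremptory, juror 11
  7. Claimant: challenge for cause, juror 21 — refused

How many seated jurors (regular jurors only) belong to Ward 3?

4

Removed: #3, #4, #5, #9, #11.
Seated jurors 1–12: #1, #2, #6, #7, #8, #10, #12, #13, #14, #15, #16, #17 (alternates #18, #19 not counted).
Of those, in Ward 3: #1, #8, #12, #15 → 4.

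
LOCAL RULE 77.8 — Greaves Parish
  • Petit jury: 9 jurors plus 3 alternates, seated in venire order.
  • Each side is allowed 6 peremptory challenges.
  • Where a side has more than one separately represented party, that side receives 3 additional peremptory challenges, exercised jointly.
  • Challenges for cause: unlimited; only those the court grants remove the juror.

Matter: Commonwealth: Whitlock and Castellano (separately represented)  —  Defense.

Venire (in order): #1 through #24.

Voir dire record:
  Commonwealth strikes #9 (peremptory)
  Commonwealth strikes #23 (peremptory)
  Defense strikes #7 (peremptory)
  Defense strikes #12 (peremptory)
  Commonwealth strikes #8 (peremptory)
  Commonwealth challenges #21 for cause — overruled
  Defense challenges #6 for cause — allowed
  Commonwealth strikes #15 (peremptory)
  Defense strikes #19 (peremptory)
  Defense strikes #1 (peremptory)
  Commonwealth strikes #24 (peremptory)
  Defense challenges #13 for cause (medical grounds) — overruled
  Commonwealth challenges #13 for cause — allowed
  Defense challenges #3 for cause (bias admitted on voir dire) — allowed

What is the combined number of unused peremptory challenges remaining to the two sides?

Commonwealth allotment: 6 base + 3 multi-party = 9. Defense allotment: 6.
Commonwealth peremptories used: #9, #23, #8, #15, #24 — 5 (for-cause on #21, #13 don't count).
Defense peremptories used: #7, #12, #19, #1 — 4 (for-cause on #6, #13, #3 don't count).
Remaining: (9 − 5) + (6 − 4) = 6.

6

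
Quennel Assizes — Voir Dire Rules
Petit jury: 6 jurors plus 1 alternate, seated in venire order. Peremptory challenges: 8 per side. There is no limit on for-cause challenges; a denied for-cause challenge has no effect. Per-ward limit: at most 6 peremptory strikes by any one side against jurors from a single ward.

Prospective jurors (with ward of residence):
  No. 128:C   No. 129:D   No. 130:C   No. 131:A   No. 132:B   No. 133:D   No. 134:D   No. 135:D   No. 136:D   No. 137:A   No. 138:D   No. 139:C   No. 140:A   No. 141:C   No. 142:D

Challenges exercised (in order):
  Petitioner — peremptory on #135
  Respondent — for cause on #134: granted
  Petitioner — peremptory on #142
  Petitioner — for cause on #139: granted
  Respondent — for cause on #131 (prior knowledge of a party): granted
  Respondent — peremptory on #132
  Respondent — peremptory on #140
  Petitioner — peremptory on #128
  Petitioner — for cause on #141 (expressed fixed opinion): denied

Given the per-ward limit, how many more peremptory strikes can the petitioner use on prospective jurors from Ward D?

4

Petitioner peremptories so far: #135, #142, #128 — 3 of 8 used, 5 left overall.
Against Ward D: #135, #142 — 2 used; per-ward cap 6 leaves 4.
Binding limit: min(5, 4) = 4.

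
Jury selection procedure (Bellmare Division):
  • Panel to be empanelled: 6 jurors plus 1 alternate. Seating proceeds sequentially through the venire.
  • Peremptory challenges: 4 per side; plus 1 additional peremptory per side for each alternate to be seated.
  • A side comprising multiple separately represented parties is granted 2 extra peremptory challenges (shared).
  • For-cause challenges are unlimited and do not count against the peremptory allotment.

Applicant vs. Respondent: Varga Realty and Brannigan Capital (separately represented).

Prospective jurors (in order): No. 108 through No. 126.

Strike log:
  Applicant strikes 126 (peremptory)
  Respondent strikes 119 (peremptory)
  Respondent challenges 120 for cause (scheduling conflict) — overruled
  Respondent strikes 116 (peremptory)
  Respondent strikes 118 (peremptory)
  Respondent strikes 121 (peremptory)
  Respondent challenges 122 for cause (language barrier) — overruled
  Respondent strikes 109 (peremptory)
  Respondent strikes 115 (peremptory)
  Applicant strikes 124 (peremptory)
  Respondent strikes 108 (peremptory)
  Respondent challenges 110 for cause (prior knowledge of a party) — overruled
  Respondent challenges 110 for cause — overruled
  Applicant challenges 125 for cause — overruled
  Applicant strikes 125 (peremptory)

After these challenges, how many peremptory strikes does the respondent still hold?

Respondent allotment: 4 base + 1 × 1 alternate + 2 multi-party = 7.
Respondent peremptories used: #119, #116, #118, #121, #109, #115, #108 — 7 (for-cause on #120, #122, #110, #110 don't count).
Remaining: 7 − 7 = 0.

0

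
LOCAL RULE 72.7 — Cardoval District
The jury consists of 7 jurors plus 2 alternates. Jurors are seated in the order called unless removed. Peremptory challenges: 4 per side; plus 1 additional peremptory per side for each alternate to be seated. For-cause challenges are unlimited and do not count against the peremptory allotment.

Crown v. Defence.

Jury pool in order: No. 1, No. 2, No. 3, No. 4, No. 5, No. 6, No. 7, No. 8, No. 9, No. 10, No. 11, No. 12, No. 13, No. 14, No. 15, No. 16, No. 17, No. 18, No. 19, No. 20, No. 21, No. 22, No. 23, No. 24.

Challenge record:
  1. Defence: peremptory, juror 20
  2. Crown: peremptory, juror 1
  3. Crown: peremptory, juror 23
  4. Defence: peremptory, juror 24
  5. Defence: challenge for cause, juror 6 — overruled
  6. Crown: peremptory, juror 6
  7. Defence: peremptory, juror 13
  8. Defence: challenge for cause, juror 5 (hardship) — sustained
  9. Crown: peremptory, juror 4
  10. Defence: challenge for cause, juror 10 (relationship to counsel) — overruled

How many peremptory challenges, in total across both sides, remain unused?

5

Crown allotment: 4 base + 1 × 2 alternates = 6. Defence allotment: 4 base + 1 × 2 alternates = 6.
Crown peremptories used: #1, #23, #6, #4 — 4.
Defence peremptories used: #20, #24, #13 — 3 (for-cause on #6, #5, #10 don't count).
Remaining: (6 − 4) + (6 − 3) = 5.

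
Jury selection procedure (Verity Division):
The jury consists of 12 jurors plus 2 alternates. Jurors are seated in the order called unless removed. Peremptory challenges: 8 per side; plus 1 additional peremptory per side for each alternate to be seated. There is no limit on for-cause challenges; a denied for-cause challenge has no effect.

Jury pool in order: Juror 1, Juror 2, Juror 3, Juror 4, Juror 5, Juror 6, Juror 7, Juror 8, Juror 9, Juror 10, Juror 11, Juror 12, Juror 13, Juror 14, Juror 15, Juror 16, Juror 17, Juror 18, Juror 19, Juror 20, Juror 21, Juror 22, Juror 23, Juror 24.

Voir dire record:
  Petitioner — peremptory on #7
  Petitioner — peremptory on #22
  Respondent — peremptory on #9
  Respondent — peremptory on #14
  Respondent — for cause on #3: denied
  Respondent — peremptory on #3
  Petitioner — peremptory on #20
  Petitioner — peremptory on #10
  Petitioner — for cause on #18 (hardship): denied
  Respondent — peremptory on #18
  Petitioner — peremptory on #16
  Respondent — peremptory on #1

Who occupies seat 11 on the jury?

Removed: #1, #3, #7, #9, #10, #14, #16, #18, #20, #22.
Filling seats in venire order through position 11: #2, #4, #5, #6, #8, #11, #12, #13, #15, #17, #19.
So seat 11 is #19.

19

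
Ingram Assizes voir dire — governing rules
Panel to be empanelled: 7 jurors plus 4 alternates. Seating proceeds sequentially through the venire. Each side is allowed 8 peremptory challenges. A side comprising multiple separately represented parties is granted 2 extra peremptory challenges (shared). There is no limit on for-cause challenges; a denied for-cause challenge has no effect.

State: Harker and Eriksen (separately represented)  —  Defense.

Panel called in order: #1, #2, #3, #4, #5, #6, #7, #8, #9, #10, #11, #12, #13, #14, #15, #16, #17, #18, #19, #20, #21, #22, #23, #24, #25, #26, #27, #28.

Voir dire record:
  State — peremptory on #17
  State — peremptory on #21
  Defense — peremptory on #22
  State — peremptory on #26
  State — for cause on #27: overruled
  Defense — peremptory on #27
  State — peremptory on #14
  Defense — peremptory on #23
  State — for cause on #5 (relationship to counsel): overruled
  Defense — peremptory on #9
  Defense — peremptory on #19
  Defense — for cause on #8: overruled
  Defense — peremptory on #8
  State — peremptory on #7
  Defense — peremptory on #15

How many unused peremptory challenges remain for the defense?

1

Defense allotment: 8.
Defense peremptories used: #22, #27, #23, #9, #19, #8, #15 — 7 (the for-cause on #8 doesn't count).
Remaining: 8 − 7 = 1.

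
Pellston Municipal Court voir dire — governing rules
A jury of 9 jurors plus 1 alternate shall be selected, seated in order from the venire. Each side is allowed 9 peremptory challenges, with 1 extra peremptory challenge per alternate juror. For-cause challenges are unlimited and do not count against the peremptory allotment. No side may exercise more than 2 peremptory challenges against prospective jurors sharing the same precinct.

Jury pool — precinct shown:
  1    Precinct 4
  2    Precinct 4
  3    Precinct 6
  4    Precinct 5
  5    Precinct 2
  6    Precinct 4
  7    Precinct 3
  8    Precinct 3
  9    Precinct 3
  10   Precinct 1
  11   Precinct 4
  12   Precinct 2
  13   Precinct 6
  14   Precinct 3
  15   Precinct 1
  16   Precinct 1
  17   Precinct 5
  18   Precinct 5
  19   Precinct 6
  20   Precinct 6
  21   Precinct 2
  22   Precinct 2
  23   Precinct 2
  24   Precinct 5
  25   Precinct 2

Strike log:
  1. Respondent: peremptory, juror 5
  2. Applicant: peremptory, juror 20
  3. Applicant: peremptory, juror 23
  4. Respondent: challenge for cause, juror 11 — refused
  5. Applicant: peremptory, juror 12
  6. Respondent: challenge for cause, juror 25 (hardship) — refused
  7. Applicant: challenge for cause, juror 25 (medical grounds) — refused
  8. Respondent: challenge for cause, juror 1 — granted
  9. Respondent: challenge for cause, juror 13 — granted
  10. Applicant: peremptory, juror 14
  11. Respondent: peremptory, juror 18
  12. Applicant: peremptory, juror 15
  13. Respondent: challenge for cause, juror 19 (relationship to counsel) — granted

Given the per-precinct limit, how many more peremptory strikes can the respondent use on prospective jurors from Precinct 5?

Respondent peremptories so far: #5, #18 — 2 of 10 used, 8 left overall.
Against Precinct 5: #18 — 1 used; per-precinct cap 2 leaves 1.
Binding limit: min(8, 1) = 1.

1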